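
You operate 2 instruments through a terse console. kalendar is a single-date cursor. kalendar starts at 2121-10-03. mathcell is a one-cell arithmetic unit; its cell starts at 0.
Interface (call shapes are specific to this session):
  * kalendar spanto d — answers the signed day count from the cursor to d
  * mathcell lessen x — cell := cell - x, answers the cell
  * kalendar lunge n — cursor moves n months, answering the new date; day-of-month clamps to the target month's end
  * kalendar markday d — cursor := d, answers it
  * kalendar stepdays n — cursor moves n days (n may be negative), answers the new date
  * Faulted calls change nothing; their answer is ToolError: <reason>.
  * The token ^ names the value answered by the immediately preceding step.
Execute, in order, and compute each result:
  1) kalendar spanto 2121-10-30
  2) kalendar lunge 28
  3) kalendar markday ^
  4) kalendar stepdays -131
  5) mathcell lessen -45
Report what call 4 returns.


Answer: 2123-09-25

Derivation:
>> kalendar spanto(d='2121-10-30')
<< 27
>> kalendar lunge(n='28')
<< 2124-02-03
>> kalendar markday(d='^')
<< 2124-02-03
>> kalendar stepdays(n='-131')
<< 2123-09-25
>> mathcell lessen(x='-45')
<< 45


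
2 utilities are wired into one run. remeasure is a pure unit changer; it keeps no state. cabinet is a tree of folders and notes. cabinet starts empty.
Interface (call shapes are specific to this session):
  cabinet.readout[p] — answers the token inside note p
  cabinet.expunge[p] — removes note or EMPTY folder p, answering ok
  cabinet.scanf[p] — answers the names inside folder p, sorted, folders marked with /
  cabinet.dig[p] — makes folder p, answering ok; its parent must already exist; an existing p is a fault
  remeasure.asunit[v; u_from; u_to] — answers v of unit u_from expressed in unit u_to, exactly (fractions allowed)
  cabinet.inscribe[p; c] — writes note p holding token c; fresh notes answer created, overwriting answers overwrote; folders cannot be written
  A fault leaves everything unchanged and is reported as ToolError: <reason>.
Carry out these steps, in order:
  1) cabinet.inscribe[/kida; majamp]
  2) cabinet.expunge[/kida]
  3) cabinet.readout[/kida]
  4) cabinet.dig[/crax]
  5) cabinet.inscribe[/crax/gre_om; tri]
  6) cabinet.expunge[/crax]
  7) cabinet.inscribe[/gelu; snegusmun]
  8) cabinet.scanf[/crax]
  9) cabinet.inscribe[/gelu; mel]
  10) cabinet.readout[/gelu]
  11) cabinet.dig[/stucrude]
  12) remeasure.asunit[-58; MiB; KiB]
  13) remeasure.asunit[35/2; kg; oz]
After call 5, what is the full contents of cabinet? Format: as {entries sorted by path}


Answer: {crax/, crax/gre_om=tri}

Derivation:
Act: inscribe[p→/kida; c→majamp]
Obs: created
Act: expunge[p→/kida]
Obs: ok
Act: readout[p→/kida]
Obs: ToolError: not found
Act: dig[p→/crax]
Obs: ok
Act: inscribe[p→/crax/gre_om; c→tri]
Obs: created
Act: expunge[p→/crax]
Obs: ToolError: not empty
Act: inscribe[p→/gelu; c→snegusmun]
Obs: created
Act: scanf[p→/crax]
Obs: [gre_om]
Act: inscribe[p→/gelu; c→mel]
Obs: overwrote
Act: readout[p→/gelu]
Obs: mel
Act: dig[p→/stucrude]
Obs: ok
Act: asunit[v→-58; u_from→MiB; u_to→KiB]
Obs: -59392
Act: asunit[v→35/2; u_from→kg; u_to→oz]
Obs: 4000000000/6479891


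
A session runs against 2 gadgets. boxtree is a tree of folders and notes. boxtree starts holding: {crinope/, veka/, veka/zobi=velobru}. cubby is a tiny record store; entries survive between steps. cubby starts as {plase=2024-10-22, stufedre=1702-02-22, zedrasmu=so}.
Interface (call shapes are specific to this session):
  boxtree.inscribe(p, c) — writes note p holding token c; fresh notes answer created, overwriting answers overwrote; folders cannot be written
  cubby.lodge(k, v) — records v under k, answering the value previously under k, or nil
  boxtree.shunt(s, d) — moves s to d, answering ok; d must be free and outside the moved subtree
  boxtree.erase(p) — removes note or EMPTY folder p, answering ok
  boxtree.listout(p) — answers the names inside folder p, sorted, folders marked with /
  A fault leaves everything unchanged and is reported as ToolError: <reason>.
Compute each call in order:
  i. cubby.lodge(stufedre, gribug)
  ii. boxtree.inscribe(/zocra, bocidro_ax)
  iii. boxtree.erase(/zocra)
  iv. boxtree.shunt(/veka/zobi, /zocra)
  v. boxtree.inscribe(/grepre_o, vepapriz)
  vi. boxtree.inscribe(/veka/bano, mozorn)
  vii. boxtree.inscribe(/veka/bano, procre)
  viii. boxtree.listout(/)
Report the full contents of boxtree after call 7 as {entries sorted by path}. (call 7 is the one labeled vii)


Answer: {crinope/, grepre_o=vepapriz, veka/, veka/bano=procre, zocra=velobru}

Derivation:
// 1. cubby.lodge(k→stufedre, v→gribug) => 1702-02-22
// 2. boxtree.inscribe(p→/zocra, c→bocidro_ax) => created
// 3. boxtree.erase(p→/zocra) => ok
// 4. boxtree.shunt(s→/veka/zobi, d→/zocra) => ok
// 5. boxtree.inscribe(p→/grepre_o, c→vepapriz) => created
// 6. boxtree.inscribe(p→/veka/bano, c→mozorn) => created
// 7. boxtree.inscribe(p→/veka/bano, c→procre) => overwrote
// 8. boxtree.listout(p→/) => [crinope/, grepre_o, veka/, zocra]


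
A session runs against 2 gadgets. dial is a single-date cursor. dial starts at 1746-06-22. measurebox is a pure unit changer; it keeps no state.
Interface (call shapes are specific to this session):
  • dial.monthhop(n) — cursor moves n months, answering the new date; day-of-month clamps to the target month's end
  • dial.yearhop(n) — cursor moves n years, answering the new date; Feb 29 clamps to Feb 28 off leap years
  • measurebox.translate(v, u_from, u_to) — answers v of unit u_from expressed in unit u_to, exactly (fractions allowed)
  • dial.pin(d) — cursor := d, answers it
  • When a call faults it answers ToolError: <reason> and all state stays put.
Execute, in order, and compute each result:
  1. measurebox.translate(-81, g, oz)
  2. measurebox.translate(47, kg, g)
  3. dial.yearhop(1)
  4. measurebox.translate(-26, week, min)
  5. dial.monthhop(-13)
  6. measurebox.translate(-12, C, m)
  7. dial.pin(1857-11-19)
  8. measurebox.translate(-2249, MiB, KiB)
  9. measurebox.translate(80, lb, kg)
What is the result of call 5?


Answer: 1746-05-22

Derivation:
→ measurebox.translate(v=-81, u_from=g, u_to=oz)
← -129600000/45359237
→ measurebox.translate(v=47, u_from=kg, u_to=g)
← 47000
→ dial.yearhop(n=1)
← 1747-06-22
→ measurebox.translate(v=-26, u_from=week, u_to=min)
← -262080
→ dial.monthhop(n=-13)
← 1746-05-22
→ measurebox.translate(v=-12, u_from=C, u_to=m)
← ToolError: incompatible units
→ dial.pin(d=1857-11-19)
← 1857-11-19
→ measurebox.translate(v=-2249, u_from=MiB, u_to=KiB)
← -2302976
→ measurebox.translate(v=80, u_from=lb, u_to=kg)
← 45359237/1250000


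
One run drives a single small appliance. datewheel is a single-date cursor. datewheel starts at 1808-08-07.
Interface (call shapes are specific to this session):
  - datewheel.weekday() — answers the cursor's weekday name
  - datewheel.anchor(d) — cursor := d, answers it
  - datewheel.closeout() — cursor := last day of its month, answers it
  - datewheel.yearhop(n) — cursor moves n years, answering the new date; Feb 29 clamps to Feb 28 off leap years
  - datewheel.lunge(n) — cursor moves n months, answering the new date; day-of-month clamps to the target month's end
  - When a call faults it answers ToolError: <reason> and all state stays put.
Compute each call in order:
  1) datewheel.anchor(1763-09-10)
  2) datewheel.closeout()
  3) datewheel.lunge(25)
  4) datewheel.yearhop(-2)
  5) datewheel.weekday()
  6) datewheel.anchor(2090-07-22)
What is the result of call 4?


Answer: 1763-10-30

Derivation:
// 1. datewheel.anchor(d='1763-09-10') => 1763-09-10
// 2. datewheel.closeout() => 1763-09-30
// 3. datewheel.lunge(n='25') => 1765-10-30
// 4. datewheel.yearhop(n='-2') => 1763-10-30
// 5. datewheel.weekday() => Sunday
// 6. datewheel.anchor(d='2090-07-22') => 2090-07-22


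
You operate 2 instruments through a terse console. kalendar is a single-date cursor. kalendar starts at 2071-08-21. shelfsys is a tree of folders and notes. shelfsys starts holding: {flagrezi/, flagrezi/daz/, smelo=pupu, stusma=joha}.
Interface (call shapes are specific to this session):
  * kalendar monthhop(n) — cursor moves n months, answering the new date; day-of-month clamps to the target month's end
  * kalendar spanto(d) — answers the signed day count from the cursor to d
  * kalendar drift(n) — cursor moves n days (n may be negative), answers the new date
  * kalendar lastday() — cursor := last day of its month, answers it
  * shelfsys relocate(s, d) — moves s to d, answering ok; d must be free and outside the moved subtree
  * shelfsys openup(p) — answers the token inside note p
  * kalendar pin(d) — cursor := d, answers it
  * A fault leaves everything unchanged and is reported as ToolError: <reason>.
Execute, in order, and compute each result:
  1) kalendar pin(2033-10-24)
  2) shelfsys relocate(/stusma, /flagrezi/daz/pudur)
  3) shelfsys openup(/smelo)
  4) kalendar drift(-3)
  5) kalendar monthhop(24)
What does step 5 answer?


Answer: 2035-10-21

Derivation:
Act: kalendar pin[d=2033-10-24]
Obs: 2033-10-24
Act: shelfsys relocate[s=/stusma; d=/flagrezi/daz/pudur]
Obs: ok
Act: shelfsys openup[p=/smelo]
Obs: pupu
Act: kalendar drift[n=-3]
Obs: 2033-10-21
Act: kalendar monthhop[n=24]
Obs: 2035-10-21


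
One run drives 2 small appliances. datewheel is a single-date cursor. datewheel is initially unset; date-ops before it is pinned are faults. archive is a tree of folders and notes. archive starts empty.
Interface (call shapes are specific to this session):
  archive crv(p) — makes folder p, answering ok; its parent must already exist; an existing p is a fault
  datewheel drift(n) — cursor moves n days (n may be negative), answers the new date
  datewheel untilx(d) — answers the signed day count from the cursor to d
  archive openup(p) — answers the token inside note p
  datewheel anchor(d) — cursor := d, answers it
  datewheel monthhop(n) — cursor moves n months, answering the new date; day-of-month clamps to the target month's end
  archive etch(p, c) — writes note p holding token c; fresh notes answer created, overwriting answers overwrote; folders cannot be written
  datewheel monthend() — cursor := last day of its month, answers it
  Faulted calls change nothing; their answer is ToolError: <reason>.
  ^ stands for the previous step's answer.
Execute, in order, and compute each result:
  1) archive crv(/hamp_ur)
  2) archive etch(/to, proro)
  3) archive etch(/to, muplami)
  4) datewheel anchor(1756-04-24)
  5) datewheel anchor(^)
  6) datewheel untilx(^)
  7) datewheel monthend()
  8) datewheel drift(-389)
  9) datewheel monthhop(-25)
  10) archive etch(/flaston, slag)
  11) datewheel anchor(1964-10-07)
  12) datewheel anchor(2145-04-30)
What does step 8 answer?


>> archive crv(p→/hamp_ur)
<< ok
>> archive etch(p→/to, c→proro)
<< created
>> archive etch(p→/to, c→muplami)
<< overwrote
>> datewheel anchor(d→1756-04-24)
<< 1756-04-24
>> datewheel anchor(d→^)
<< 1756-04-24
>> datewheel untilx(d→^)
<< 0
>> datewheel monthend()
<< 1756-04-30
>> datewheel drift(n→-389)
<< 1755-04-07
>> datewheel monthhop(n→-25)
<< 1753-03-07
>> archive etch(p→/flaston, c→slag)
<< created
>> datewheel anchor(d→1964-10-07)
<< 1964-10-07
>> datewheel anchor(d→2145-04-30)
<< 2145-04-30

Answer: 1755-04-07


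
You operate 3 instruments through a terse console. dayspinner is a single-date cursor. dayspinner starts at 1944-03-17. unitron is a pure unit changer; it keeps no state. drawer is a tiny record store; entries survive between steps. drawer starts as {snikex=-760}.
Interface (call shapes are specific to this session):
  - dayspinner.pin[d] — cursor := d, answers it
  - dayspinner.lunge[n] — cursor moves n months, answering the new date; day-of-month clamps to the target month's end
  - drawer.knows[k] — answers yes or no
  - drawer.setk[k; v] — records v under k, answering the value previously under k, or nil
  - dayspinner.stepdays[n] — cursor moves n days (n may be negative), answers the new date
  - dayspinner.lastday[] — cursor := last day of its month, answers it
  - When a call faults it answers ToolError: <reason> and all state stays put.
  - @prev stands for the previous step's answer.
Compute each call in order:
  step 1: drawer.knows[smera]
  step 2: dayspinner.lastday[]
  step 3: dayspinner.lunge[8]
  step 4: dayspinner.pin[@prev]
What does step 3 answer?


-> drawer.knows(k→smera)
<- no
-> dayspinner.lastday()
<- 1944-03-31
-> dayspinner.lunge(n→8)
<- 1944-11-30
-> dayspinner.pin(d→@prev)
<- 1944-11-30

Answer: 1944-11-30


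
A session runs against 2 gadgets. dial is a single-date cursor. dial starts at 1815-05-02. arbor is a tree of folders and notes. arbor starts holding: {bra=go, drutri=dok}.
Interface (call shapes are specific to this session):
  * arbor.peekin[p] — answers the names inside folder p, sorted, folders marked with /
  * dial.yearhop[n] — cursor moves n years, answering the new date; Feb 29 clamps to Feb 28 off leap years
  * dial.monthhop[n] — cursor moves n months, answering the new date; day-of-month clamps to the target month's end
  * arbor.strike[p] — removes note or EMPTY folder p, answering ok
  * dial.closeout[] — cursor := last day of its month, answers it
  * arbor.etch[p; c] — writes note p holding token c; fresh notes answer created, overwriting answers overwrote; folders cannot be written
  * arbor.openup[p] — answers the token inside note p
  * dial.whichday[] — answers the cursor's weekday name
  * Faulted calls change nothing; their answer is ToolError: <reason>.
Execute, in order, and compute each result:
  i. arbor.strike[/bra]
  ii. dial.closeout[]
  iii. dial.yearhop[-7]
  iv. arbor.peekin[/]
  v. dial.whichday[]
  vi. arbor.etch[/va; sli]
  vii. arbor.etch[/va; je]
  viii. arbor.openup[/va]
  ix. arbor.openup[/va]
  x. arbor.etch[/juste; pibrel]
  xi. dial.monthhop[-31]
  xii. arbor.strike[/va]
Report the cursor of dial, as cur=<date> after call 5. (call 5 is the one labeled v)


Answer: cur=1808-05-31

Derivation:
-- strike(p→/bra) -> ok
-- closeout() -> 1815-05-31
-- yearhop(n→-7) -> 1808-05-31
-- peekin(p→/) -> [drutri]
-- whichday() -> Tuesday
-- etch(p→/va, c→sli) -> created
-- etch(p→/va, c→je) -> overwrote
-- openup(p→/va) -> je
-- openup(p→/va) -> je
-- etch(p→/juste, c→pibrel) -> created
-- monthhop(n→-31) -> 1805-10-31
-- strike(p→/va) -> ok


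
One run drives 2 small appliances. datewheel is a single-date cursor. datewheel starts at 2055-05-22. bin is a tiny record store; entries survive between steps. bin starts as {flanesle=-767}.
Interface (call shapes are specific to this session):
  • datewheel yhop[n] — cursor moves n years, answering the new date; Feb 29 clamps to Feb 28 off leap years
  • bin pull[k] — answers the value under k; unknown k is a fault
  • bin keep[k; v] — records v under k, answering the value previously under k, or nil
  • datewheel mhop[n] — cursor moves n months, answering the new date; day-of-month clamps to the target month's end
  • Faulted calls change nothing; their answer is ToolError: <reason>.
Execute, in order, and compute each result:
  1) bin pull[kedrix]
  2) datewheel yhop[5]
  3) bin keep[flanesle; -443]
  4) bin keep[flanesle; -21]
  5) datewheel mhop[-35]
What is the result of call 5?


Answer: 2057-06-22

Derivation:
Act: bin pull[kedrix]
Obs: ToolError: no such key kedrix
Act: datewheel yhop[5]
Obs: 2060-05-22
Act: bin keep[flanesle; -443]
Obs: -767
Act: bin keep[flanesle; -21]
Obs: -443
Act: datewheel mhop[-35]
Obs: 2057-06-22


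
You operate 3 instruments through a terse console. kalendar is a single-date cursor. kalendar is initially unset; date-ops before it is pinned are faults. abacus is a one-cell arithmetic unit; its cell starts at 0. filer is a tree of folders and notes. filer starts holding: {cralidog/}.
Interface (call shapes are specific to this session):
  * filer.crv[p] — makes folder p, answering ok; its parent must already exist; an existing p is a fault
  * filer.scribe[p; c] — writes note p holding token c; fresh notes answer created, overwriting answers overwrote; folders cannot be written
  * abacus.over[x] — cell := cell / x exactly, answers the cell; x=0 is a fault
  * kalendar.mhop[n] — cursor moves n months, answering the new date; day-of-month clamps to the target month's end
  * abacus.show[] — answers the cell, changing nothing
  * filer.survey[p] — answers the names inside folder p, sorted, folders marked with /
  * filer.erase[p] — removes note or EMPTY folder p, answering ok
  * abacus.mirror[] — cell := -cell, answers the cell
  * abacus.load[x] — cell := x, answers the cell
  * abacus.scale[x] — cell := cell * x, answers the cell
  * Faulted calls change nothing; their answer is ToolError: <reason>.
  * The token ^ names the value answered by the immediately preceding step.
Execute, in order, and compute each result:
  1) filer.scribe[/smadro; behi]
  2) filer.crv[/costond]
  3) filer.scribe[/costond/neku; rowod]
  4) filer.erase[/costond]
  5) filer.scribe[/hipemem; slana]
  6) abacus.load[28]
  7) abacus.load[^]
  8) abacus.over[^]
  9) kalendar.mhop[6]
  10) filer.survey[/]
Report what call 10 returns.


-> filer.scribe(p→/smadro, c→behi)
<- created
-> filer.crv(p→/costond)
<- ok
-> filer.scribe(p→/costond/neku, c→rowod)
<- created
-> filer.erase(p→/costond)
<- ToolError: not empty
-> filer.scribe(p→/hipemem, c→slana)
<- created
-> abacus.load(x→28)
<- 28
-> abacus.load(x→^)
<- 28
-> abacus.over(x→^)
<- 1
-> kalendar.mhop(n→6)
<- ToolError: no date set
-> filer.survey(p→/)
<- [costond/, cralidog/, hipemem, smadro]

Answer: [costond/, cralidog/, hipemem, smadro]


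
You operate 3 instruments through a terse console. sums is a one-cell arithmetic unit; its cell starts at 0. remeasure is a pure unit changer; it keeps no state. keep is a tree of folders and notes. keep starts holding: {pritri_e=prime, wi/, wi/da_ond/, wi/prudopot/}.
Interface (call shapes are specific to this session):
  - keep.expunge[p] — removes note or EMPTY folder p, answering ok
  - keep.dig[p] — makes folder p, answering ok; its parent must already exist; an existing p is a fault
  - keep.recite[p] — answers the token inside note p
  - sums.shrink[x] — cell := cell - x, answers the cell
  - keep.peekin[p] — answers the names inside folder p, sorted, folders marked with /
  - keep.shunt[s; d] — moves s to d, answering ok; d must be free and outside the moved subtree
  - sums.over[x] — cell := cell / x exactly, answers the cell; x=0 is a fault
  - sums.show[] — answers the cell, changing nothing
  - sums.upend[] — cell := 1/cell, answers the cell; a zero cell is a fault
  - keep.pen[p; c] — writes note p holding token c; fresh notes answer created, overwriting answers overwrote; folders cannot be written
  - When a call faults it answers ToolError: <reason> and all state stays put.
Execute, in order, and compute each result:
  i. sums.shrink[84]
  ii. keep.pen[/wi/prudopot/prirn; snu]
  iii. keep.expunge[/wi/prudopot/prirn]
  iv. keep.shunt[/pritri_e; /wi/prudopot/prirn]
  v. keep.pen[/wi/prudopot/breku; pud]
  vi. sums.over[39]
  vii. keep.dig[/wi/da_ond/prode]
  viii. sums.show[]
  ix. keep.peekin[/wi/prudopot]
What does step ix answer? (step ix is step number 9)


Answer: [breku, prirn]

Derivation:
Act: sums.shrink[x→84]
Obs: -84
Act: keep.pen[p→/wi/prudopot/prirn; c→snu]
Obs: created
Act: keep.expunge[p→/wi/prudopot/prirn]
Obs: ok
Act: keep.shunt[s→/pritri_e; d→/wi/prudopot/prirn]
Obs: ok
Act: keep.pen[p→/wi/prudopot/breku; c→pud]
Obs: created
Act: sums.over[x→39]
Obs: -28/13
Act: keep.dig[p→/wi/da_ond/prode]
Obs: ok
Act: sums.show[]
Obs: -28/13
Act: keep.peekin[p→/wi/prudopot]
Obs: [breku, prirn]


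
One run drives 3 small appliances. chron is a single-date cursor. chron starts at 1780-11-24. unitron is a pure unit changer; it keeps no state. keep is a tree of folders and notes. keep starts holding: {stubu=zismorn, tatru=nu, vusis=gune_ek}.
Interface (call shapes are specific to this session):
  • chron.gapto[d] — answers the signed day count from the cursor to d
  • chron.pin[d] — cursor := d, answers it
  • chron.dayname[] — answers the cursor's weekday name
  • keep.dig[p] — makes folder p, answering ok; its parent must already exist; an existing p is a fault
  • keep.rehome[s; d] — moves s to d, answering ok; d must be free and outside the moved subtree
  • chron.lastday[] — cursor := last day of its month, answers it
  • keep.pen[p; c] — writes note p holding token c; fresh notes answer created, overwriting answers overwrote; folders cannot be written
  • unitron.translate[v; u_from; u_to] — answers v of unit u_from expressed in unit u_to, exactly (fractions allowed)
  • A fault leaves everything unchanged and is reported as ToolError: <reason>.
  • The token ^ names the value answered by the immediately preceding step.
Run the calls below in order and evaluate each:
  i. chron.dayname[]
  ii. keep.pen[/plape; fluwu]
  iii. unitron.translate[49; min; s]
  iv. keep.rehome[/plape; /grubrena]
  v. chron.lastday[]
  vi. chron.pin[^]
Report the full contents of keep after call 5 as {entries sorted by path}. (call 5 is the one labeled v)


~$ chron.dayname
[out] Friday
~$ keep.pen p=/plape c=fluwu
[out] created
~$ unitron.translate v=49 u_from=min u_to=s
[out] 2940
~$ keep.rehome s=/plape d=/grubrena
[out] ok
~$ chron.lastday
[out] 1780-11-30
~$ chron.pin d=^
[out] 1780-11-30

Answer: {grubrena=fluwu, stubu=zismorn, tatru=nu, vusis=gune_ek}


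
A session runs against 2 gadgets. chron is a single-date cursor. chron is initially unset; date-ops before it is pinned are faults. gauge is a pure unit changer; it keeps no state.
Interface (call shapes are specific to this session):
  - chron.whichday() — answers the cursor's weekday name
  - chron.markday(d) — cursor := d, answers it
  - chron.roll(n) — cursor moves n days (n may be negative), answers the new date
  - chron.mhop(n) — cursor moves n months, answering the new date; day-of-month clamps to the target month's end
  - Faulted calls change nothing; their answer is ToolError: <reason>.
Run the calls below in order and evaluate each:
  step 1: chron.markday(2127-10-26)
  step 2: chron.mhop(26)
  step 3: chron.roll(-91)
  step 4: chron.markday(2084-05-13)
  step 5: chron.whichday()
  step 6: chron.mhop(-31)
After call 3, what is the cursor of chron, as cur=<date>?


Step: chron.markday[d→2127-10-26]
Result: 2127-10-26
Step: chron.mhop[n→26]
Result: 2129-12-26
Step: chron.roll[n→-91]
Result: 2129-09-26
Step: chron.markday[d→2084-05-13]
Result: 2084-05-13
Step: chron.whichday[]
Result: Saturday
Step: chron.mhop[n→-31]
Result: 2081-10-13

Answer: cur=2129-09-26


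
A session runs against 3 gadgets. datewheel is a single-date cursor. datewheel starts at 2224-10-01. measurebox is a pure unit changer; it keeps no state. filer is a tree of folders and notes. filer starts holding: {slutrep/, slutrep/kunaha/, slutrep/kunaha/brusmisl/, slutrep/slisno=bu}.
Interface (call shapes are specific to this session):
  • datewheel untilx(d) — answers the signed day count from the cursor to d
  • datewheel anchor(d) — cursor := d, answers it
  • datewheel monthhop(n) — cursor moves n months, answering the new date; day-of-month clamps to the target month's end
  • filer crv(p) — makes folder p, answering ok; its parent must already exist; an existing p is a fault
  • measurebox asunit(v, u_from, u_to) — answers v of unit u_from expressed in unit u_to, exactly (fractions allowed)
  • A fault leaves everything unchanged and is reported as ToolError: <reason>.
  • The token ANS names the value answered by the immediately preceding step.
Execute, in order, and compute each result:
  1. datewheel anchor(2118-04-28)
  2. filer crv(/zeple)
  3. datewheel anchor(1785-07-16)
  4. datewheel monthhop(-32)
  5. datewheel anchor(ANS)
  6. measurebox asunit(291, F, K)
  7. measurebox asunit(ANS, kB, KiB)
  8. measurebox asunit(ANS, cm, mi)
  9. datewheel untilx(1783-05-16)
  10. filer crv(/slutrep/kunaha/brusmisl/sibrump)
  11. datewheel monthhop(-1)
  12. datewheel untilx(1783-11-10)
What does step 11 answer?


Answer: 1782-10-16

Derivation:
I run datewheel anchor using d=2118-04-28, — result: 2118-04-28.
I run filer crv using p=/zeple, giving ok.
Next I call datewheel anchor using d=1785-07-16, and get 1785-07-16.
I call datewheel monthhop using n=-32, and observe 1782-11-16.
Then datewheel anchor using d=ANS, and get 1782-11-16.
I use measurebox asunit using v=291, u_from=F, u_to=K, yielding 75067/180.
I try measurebox asunit using v=ANS, u_from=kB, u_to=KiB, and get 1876675/4608.
Now I run measurebox asunit using v=ANS, u_from=cm, u_to=mi: 9383375/3707928576.
Then datewheel untilx using d=1783-05-16, and get 181.
I use filer crv using p=/slutrep/kunaha/brusmisl/sibrump, giving ok.
I invoke datewheel monthhop using n=-1, giving 1782-10-16.
Using datewheel untilx using d=1783-11-10, — result: 390.


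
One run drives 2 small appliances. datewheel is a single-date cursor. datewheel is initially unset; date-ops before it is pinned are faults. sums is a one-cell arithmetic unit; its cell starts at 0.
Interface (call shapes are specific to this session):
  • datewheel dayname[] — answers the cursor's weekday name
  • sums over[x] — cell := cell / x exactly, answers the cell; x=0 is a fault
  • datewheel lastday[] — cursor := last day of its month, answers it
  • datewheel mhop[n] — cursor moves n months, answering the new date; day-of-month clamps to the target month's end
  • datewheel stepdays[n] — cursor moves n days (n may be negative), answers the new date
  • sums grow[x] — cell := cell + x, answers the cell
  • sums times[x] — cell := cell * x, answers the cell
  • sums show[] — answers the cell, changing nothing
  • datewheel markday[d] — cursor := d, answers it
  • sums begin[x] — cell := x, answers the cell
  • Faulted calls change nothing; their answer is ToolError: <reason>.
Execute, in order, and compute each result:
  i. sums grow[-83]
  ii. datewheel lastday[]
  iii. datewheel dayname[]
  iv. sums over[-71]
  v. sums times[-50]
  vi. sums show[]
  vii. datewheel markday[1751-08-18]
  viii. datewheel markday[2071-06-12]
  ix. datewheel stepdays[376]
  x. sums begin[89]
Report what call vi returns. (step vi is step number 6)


·→ sums grow(-83)
·← -83
·→ datewheel lastday()
·← ToolError: no date set
·→ datewheel dayname()
·← ToolError: no date set
·→ sums over(-71)
·← 83/71
·→ sums times(-50)
·← -4150/71
·→ sums show()
·← -4150/71
·→ datewheel markday(1751-08-18)
·← 1751-08-18
·→ datewheel markday(2071-06-12)
·← 2071-06-12
·→ datewheel stepdays(376)
·← 2072-06-22
·→ sums begin(89)
·← 89

Answer: -4150/71


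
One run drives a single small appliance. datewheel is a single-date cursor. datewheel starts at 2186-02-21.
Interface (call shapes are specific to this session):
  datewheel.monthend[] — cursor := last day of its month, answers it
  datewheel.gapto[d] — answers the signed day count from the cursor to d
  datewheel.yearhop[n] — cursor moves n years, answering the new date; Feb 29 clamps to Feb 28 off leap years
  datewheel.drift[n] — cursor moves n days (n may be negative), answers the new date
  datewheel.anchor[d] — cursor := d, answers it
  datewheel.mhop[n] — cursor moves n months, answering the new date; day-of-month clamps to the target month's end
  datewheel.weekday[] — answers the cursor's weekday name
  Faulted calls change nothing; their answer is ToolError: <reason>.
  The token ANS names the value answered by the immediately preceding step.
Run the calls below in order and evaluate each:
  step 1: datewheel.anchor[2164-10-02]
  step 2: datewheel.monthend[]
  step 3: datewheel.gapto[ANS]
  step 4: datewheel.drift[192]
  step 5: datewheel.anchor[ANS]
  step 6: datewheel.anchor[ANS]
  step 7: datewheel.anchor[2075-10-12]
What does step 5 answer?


Answer: 2165-05-11

Derivation:
I call datewheel.anchor with d='2164-10-02', which returns 2164-10-02.
Next I call datewheel.monthend, yielding 2164-10-31.
I try datewheel.gapto with d='ANS', and see 0.
Using datewheel.drift with n='192', — result: 2165-05-11.
I try datewheel.anchor with d='ANS', → 2165-05-11.
Calling datewheel.anchor with d='ANS', which returns 2165-05-11.
Using datewheel.anchor with d='2075-10-12', and see 2075-10-12.


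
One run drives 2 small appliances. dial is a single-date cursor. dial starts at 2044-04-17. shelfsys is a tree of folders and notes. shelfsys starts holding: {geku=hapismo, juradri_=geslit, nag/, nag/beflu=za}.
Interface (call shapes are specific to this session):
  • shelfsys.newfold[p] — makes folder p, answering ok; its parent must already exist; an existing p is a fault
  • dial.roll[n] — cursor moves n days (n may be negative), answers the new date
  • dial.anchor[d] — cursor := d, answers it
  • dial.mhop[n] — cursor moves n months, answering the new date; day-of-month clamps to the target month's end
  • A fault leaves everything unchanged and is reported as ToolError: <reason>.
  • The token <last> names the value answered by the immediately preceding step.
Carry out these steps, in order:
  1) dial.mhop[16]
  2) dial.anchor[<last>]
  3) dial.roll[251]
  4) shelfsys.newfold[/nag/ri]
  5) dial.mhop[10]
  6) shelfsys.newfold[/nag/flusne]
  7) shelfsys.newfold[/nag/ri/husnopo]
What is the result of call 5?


Answer: 2047-02-25

Derivation:
CALL mhop[n→16]
RET  2045-08-17
CALL anchor[d→<last>]
RET  2045-08-17
CALL roll[n→251]
RET  2046-04-25
CALL newfold[p→/nag/ri]
RET  ok
CALL mhop[n→10]
RET  2047-02-25
CALL newfold[p→/nag/flusne]
RET  ok
CALL newfold[p→/nag/ri/husnopo]
RET  ok


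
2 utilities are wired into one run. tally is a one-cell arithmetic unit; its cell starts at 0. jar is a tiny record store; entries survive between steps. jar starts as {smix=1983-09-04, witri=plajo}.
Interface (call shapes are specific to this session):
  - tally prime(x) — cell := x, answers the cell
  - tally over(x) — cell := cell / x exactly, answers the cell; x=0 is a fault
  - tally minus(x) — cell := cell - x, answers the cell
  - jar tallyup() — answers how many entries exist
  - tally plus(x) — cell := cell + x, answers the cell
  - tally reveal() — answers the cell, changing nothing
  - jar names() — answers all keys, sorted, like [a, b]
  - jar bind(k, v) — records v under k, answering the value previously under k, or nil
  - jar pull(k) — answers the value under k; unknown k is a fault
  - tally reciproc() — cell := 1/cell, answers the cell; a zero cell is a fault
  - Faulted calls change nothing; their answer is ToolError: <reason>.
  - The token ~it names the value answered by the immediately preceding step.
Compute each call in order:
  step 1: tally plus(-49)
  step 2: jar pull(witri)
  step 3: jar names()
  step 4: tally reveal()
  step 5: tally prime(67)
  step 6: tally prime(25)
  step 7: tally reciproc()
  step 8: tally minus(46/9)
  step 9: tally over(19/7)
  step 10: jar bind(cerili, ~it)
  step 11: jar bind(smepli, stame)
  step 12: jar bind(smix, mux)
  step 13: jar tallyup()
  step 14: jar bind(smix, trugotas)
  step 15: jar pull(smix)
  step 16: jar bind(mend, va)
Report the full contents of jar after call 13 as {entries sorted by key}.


Answer: {cerili=-7987/4275, smepli=stame, smix=mux, witri=plajo}

Derivation:
Act: tally plus[x→-49]
Obs: -49
Act: jar pull[k→witri]
Obs: plajo
Act: jar names[]
Obs: [smix, witri]
Act: tally reveal[]
Obs: -49
Act: tally prime[x→67]
Obs: 67
Act: tally prime[x→25]
Obs: 25
Act: tally reciproc[]
Obs: 1/25
Act: tally minus[x→46/9]
Obs: -1141/225
Act: tally over[x→19/7]
Obs: -7987/4275
Act: jar bind[k→cerili; v→~it]
Obs: nil
Act: jar bind[k→smepli; v→stame]
Obs: nil
Act: jar bind[k→smix; v→mux]
Obs: 1983-09-04
Act: jar tallyup[]
Obs: 4
Act: jar bind[k→smix; v→trugotas]
Obs: mux
Act: jar pull[k→smix]
Obs: trugotas
Act: jar bind[k→mend; v→va]
Obs: nil


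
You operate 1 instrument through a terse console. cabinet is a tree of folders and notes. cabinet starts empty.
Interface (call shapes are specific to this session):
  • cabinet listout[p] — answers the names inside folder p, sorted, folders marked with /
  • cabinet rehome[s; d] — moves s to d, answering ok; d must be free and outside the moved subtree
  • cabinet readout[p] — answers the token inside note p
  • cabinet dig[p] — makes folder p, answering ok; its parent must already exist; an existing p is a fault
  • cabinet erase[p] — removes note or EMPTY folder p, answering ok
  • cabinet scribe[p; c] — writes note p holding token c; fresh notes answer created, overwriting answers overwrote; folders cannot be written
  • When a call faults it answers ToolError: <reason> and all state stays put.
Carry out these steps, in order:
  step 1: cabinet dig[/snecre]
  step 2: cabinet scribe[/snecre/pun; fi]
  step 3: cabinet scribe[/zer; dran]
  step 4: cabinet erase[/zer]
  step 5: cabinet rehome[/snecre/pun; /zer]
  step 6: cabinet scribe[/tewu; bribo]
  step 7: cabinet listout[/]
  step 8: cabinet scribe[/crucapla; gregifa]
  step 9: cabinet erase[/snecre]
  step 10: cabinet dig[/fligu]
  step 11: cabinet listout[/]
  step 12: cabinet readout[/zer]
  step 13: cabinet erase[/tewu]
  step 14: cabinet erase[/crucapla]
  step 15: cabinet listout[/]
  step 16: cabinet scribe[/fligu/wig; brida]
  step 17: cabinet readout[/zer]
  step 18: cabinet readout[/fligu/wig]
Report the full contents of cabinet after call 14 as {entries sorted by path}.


·→ cabinet dig(p=/snecre)
·← ok
·→ cabinet scribe(p=/snecre/pun, c=fi)
·← created
·→ cabinet scribe(p=/zer, c=dran)
·← created
·→ cabinet erase(p=/zer)
·← ok
·→ cabinet rehome(s=/snecre/pun, d=/zer)
·← ok
·→ cabinet scribe(p=/tewu, c=bribo)
·← created
·→ cabinet listout(p=/)
·← [snecre/, tewu, zer]
·→ cabinet scribe(p=/crucapla, c=gregifa)
·← created
·→ cabinet erase(p=/snecre)
·← ok
·→ cabinet dig(p=/fligu)
·← ok
·→ cabinet listout(p=/)
·← [crucapla, fligu/, tewu, zer]
·→ cabinet readout(p=/zer)
·← fi
·→ cabinet erase(p=/tewu)
·← ok
·→ cabinet erase(p=/crucapla)
·← ok
·→ cabinet listout(p=/)
·← [fligu/, zer]
·→ cabinet scribe(p=/fligu/wig, c=brida)
·← created
·→ cabinet readout(p=/zer)
·← fi
·→ cabinet readout(p=/fligu/wig)
·← brida

Answer: {fligu/, zer=fi}


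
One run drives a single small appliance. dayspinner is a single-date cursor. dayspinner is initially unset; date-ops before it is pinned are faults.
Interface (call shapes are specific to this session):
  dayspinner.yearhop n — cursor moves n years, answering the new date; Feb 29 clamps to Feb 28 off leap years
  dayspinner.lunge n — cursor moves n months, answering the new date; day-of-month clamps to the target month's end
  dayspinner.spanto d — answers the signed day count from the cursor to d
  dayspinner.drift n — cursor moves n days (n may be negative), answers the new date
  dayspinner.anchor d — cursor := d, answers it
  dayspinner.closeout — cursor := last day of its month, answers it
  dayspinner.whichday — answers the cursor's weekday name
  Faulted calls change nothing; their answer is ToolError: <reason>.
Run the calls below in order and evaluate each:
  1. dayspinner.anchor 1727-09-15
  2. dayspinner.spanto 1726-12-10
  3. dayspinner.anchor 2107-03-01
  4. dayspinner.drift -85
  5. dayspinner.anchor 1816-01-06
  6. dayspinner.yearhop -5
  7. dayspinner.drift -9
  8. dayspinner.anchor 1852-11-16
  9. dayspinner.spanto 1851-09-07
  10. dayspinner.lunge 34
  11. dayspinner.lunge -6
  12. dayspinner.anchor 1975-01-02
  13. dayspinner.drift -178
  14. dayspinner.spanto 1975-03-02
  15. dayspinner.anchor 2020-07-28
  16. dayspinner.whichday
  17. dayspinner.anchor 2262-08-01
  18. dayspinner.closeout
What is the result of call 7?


Answer: 1810-12-28

Derivation:
→ dayspinner.anchor(d='1727-09-15')
← 1727-09-15
→ dayspinner.spanto(d='1726-12-10')
← -279
→ dayspinner.anchor(d='2107-03-01')
← 2107-03-01
→ dayspinner.drift(n='-85')
← 2106-12-06
→ dayspinner.anchor(d='1816-01-06')
← 1816-01-06
→ dayspinner.yearhop(n='-5')
← 1811-01-06
→ dayspinner.drift(n='-9')
← 1810-12-28
→ dayspinner.anchor(d='1852-11-16')
← 1852-11-16
→ dayspinner.spanto(d='1851-09-07')
← -436
→ dayspinner.lunge(n='34')
← 1855-09-16
→ dayspinner.lunge(n='-6')
← 1855-03-16
→ dayspinner.anchor(d='1975-01-02')
← 1975-01-02
→ dayspinner.drift(n='-178')
← 1974-07-08
→ dayspinner.spanto(d='1975-03-02')
← 237
→ dayspinner.anchor(d='2020-07-28')
← 2020-07-28
→ dayspinner.whichday()
← Tuesday
→ dayspinner.anchor(d='2262-08-01')
← 2262-08-01
→ dayspinner.closeout()
← 2262-08-31


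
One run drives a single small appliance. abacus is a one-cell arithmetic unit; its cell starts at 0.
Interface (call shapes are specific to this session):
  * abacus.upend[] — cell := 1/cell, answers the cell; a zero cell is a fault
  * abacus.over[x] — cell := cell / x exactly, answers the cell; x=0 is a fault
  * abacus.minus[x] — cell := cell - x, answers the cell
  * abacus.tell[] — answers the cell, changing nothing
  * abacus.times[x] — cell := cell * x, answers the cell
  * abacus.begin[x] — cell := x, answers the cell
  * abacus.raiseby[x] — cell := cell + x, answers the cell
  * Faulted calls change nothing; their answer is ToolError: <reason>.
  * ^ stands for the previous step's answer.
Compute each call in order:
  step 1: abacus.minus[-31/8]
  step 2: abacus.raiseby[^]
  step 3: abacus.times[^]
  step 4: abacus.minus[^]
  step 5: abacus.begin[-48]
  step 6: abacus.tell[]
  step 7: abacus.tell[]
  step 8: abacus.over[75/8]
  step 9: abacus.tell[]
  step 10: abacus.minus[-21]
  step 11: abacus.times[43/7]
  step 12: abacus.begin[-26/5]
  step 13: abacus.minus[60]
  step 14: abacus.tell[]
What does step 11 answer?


Answer: 17071/175

Derivation:
;; abacus.minus(x=-31/8) : 31/8
;; abacus.raiseby(x=^) : 31/4
;; abacus.times(x=^) : 961/16
;; abacus.minus(x=^) : 0
;; abacus.begin(x=-48) : -48
;; abacus.tell() : -48
;; abacus.tell() : -48
;; abacus.over(x=75/8) : -128/25
;; abacus.tell() : -128/25
;; abacus.minus(x=-21) : 397/25
;; abacus.times(x=43/7) : 17071/175
;; abacus.begin(x=-26/5) : -26/5
;; abacus.minus(x=60) : -326/5
;; abacus.tell() : -326/5


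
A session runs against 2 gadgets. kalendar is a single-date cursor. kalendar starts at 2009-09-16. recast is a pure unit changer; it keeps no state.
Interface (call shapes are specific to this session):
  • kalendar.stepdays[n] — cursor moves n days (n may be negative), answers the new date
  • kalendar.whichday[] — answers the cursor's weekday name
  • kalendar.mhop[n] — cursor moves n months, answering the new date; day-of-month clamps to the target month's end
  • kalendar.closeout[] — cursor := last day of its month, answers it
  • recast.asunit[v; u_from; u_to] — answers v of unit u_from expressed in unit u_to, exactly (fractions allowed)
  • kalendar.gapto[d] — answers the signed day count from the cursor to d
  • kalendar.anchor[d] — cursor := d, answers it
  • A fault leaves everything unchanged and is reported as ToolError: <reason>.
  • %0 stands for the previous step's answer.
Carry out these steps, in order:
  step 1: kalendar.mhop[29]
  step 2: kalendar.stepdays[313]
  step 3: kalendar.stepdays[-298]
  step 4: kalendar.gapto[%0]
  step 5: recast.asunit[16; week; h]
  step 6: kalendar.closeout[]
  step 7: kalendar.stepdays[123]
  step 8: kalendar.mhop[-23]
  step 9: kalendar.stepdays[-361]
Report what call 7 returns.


·→ kalendar.mhop(29)
·← 2012-02-16
·→ kalendar.stepdays(313)
·← 2012-12-25
·→ kalendar.stepdays(-298)
·← 2012-03-02
·→ kalendar.gapto(%0)
·← 0
·→ recast.asunit(16, week, h)
·← 2688
·→ kalendar.closeout()
·← 2012-03-31
·→ kalendar.stepdays(123)
·← 2012-08-01
·→ kalendar.mhop(-23)
·← 2010-09-01
·→ kalendar.stepdays(-361)
·← 2009-09-05

Answer: 2012-08-01
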